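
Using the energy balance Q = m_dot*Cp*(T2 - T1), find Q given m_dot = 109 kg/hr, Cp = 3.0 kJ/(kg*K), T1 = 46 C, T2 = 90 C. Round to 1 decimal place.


Q = m_dot * Cp * (T2 - T1)
Q = 109 * 3.0 * (90 - 46)
Q = 109 * 3.0 * 44
Q = 14388.0 kJ/hr


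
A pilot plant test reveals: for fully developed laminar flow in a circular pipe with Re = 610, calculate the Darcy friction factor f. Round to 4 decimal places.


f = 64 / Re
f = 64 / 610
f = 0.1049


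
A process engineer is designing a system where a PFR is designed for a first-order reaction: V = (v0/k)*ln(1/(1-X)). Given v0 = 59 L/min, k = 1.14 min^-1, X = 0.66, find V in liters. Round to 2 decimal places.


V = (v0/k) * ln(1/(1-X))
V = (59/1.14) * ln(1/(1-0.66))
V = 51.754386 * ln(2.941176)
V = 51.754386 * 1.07881
V = 55.83 L


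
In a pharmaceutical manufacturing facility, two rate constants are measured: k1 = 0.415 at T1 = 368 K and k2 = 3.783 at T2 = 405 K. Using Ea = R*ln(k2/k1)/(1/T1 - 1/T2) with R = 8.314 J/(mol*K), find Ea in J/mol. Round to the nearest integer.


Ea = R * ln(k2/k1) / (1/T1 - 1/T2)
ln(k2/k1) = ln(3.783/0.415) = 2.2099941
1/T1 - 1/T2 = 1/368 - 1/405 = 0.000248255502
Ea = 8.314 * 2.2099941 / 0.000248255502
Ea = 74012 J/mol


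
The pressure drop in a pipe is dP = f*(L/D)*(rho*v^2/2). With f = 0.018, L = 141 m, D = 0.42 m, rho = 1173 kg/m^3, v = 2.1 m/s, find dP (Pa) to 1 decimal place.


dP = f * (L/D) * (rho*v^2/2)
dP = 0.018 * (141/0.42) * (1173*2.1^2/2)
L/D = 335.71428571
rho*v^2/2 = 1173*4.41/2 = 2586.465
dP = 0.018 * 335.71428571 * 2586.465
dP = 15629.6 Pa


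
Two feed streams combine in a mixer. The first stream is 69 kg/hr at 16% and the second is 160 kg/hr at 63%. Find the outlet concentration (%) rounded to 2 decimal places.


Mass balance on solute: F1*x1 + F2*x2 = F3*x3
F3 = F1 + F2 = 69 + 160 = 229 kg/hr
x3 = (F1*x1 + F2*x2)/F3
x3 = (69*0.16 + 160*0.63) / 229
x3 = 48.84%


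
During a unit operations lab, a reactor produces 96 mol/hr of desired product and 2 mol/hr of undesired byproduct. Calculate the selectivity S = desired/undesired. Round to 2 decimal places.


S = desired product rate / undesired product rate
S = 96 / 2
S = 48.00


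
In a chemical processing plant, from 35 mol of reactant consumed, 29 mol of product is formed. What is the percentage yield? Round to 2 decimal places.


Yield = (moles product / moles consumed) * 100%
Yield = (29 / 35) * 100
Yield = 0.8286 * 100
Yield = 82.86%


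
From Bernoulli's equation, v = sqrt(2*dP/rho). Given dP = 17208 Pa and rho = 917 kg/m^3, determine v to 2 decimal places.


v = sqrt(2*dP/rho)
v = sqrt(2*17208/917)
v = sqrt(37.53108)
v = 6.13 m/s


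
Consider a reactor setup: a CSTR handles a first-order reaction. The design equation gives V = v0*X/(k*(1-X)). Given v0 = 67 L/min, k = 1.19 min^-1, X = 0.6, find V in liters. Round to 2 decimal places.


V = v0 * X / (k * (1 - X))
V = 67 * 0.6 / (1.19 * (1 - 0.6))
V = 40.2 / (1.19 * 0.4)
V = 40.2 / 0.476
V = 84.45 L


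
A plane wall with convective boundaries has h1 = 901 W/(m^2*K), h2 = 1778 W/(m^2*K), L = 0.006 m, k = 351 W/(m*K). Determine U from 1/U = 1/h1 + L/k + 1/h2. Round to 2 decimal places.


1/U = 1/h1 + L/k + 1/h2
1/U = 1/901 + 0.006/351 + 1/1778
1/U = 0.0011098779 + 1.7094e-05 + 0.0005624297
1/U = 0.0016894016
U = 591.93 W/(m^2*K)


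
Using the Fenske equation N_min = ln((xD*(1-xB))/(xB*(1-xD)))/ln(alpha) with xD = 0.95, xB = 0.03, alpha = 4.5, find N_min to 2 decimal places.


N_min = ln((xD*(1-xB))/(xB*(1-xD))) / ln(alpha)
Numerator inside ln: 0.9215 / 0.0015 = 614.333333
ln(614.333333) = 6.420538
ln(alpha) = ln(4.5) = 1.504077
N_min = 6.420538 / 1.504077 = 4.27


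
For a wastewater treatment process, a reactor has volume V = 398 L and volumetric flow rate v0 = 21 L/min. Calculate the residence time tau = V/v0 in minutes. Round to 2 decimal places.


tau = V / v0
tau = 398 / 21
tau = 18.95 min


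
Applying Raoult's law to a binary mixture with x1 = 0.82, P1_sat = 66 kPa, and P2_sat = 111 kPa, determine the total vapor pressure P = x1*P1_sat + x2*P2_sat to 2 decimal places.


P = x1*P1_sat + x2*P2_sat
x2 = 1 - x1 = 1 - 0.82 = 0.18
P = 0.82*66 + 0.18*111
P = 54.12 + 19.98
P = 74.10 kPa


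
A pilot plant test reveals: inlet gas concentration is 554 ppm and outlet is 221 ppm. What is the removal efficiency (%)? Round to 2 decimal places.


Efficiency = (G_in - G_out) / G_in * 100%
Efficiency = (554 - 221) / 554 * 100
Efficiency = 333 / 554 * 100
Efficiency = 60.11%


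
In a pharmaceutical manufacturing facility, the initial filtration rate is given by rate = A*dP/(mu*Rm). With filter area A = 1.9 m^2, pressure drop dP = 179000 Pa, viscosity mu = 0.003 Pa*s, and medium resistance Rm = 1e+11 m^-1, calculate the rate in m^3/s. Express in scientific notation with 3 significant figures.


rate = A * dP / (mu * Rm)
rate = 1.9 * 179000 / (0.003 * 1e+11)
rate = 340100.0 / 3.000e+08
rate = 1.13e-03 m^3/s


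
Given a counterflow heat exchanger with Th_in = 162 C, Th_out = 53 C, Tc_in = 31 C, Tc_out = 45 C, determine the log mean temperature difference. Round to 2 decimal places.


dT1 = Th_in - Tc_out = 162 - 45 = 117
dT2 = Th_out - Tc_in = 53 - 31 = 22
LMTD = (dT1 - dT2) / ln(dT1/dT2)
LMTD = (117 - 22) / ln(117/22)
LMTD = 56.85 K


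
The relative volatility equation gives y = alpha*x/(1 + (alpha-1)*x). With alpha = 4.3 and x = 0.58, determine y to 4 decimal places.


y = alpha*x / (1 + (alpha-1)*x)
y = 4.3*0.58 / (1 + (4.3-1)*0.58)
y = 2.494 / (1 + 1.914)
y = 2.494 / 2.914
y = 0.8559


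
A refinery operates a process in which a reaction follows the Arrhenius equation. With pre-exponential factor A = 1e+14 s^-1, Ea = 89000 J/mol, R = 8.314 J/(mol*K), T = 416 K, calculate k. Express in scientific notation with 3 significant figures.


k = A * exp(-Ea/(R*T))
k = 1e+14 * exp(-89000 / (8.314 * 416))
k = 1e+14 * exp(-25.732777)
k = 6.67e+02


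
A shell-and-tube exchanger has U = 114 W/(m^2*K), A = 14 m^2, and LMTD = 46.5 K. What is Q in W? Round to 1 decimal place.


Q = U * A * LMTD
Q = 114 * 14 * 46.5
Q = 74214.0 W


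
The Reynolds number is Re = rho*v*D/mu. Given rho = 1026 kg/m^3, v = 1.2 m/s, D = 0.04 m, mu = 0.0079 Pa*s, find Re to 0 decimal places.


Re = rho * v * D / mu
Re = 1026 * 1.2 * 0.04 / 0.0079
Re = 49.248 / 0.0079
Re = 6234


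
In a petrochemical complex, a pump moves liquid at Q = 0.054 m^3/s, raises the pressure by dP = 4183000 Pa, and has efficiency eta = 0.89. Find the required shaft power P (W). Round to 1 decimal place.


P = Q * dP / eta
P = 0.054 * 4183000 / 0.89
P = 225882.0 / 0.89
P = 253800.0 W


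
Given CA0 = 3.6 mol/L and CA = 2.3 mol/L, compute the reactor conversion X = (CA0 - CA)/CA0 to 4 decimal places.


X = (CA0 - CA) / CA0
X = (3.6 - 2.3) / 3.6
X = 1.3 / 3.6
X = 0.3611


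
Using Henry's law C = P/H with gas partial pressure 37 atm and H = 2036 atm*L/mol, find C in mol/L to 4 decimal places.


C = P / H
C = 37 / 2036
C = 0.0182 mol/L


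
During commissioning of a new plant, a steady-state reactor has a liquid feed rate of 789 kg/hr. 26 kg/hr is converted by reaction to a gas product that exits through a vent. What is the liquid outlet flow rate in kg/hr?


Steady-state mass balance on the main outlet: F_out = F_in - F_removed
F_out = 789 - 26
F_out = 763 kg/hr


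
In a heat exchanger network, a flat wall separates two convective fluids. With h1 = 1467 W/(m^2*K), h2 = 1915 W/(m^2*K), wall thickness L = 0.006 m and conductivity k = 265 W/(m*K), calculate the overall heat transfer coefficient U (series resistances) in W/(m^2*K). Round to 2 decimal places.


1/U = 1/h1 + L/k + 1/h2
1/U = 1/1467 + 0.006/265 + 1/1915
1/U = 0.0006816633 + 2.26415e-05 + 0.0005221932
1/U = 0.001226498
U = 815.33 W/(m^2*K)


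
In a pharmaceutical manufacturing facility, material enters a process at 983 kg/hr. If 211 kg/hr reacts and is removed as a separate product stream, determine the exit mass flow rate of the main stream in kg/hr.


Steady-state mass balance on the main outlet: F_out = F_in - F_removed
F_out = 983 - 211
F_out = 772 kg/hr


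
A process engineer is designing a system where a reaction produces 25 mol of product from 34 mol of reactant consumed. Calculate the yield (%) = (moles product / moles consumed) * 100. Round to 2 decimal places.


Yield = (moles product / moles consumed) * 100%
Yield = (25 / 34) * 100
Yield = 0.7353 * 100
Yield = 73.53%


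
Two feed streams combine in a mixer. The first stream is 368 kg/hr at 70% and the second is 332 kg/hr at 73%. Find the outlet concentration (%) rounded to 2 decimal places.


Mass balance on solute: F1*x1 + F2*x2 = F3*x3
F3 = F1 + F2 = 368 + 332 = 700 kg/hr
x3 = (F1*x1 + F2*x2)/F3
x3 = (368*0.7 + 332*0.73) / 700
x3 = 71.42%


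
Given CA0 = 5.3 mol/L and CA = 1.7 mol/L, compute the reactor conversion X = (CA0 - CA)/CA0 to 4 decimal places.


X = (CA0 - CA) / CA0
X = (5.3 - 1.7) / 5.3
X = 3.6 / 5.3
X = 0.6792


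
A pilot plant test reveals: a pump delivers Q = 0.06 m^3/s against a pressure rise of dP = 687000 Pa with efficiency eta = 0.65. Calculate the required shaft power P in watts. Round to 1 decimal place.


P = Q * dP / eta
P = 0.06 * 687000 / 0.65
P = 41220.0 / 0.65
P = 63415.4 W


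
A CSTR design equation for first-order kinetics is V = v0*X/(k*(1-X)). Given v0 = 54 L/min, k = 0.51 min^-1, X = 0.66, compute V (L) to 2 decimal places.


V = v0 * X / (k * (1 - X))
V = 54 * 0.66 / (0.51 * (1 - 0.66))
V = 35.64 / (0.51 * 0.34)
V = 35.64 / 0.1734
V = 205.54 L


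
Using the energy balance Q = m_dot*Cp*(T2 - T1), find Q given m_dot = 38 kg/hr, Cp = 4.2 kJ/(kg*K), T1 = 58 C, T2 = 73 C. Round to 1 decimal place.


Q = m_dot * Cp * (T2 - T1)
Q = 38 * 4.2 * (73 - 58)
Q = 38 * 4.2 * 15
Q = 2394.0 kJ/hr


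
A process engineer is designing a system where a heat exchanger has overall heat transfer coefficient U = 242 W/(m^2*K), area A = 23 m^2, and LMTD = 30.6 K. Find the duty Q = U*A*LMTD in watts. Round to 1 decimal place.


Q = U * A * LMTD
Q = 242 * 23 * 30.6
Q = 170319.6 W


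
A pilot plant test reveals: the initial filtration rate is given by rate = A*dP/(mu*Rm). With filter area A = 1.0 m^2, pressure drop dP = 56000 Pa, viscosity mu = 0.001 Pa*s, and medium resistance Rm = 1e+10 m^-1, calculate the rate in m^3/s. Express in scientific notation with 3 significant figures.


rate = A * dP / (mu * Rm)
rate = 1.0 * 56000 / (0.001 * 1e+10)
rate = 56000.0 / 1.000e+07
rate = 5.60e-03 m^3/s


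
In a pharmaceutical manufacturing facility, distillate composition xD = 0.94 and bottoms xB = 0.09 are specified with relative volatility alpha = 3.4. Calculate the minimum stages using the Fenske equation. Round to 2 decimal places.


N_min = ln((xD*(1-xB))/(xB*(1-xD))) / ln(alpha)
Numerator inside ln: 0.8554 / 0.0054 = 158.407407
ln(158.407407) = 5.06517
ln(alpha) = ln(3.4) = 1.223775
N_min = 5.06517 / 1.223775 = 4.14


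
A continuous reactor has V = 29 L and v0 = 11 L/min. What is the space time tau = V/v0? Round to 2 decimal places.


tau = V / v0
tau = 29 / 11
tau = 2.64 min


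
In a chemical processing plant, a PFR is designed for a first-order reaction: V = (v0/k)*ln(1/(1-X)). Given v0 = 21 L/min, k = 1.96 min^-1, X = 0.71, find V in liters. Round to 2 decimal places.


V = (v0/k) * ln(1/(1-X))
V = (21/1.96) * ln(1/(1-0.71))
V = 10.714286 * ln(3.448276)
V = 10.714286 * 1.237874
V = 13.26 L


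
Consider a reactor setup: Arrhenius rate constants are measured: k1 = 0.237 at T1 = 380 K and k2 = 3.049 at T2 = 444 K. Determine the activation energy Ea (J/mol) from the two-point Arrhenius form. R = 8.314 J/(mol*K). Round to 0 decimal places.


Ea = R * ln(k2/k1) / (1/T1 - 1/T2)
ln(k2/k1) = ln(3.049/0.237) = 2.5545088
1/T1 - 1/T2 = 1/380 - 1/444 = 0.000379326695
Ea = 8.314 * 2.5545088 / 0.000379326695
Ea = 55989 J/mol


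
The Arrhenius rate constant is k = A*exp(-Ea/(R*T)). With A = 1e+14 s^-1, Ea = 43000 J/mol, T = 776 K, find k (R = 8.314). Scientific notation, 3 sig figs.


k = A * exp(-Ea/(R*T))
k = 1e+14 * exp(-43000 / (8.314 * 776))
k = 1e+14 * exp(-6.664947)
k = 1.27e+11


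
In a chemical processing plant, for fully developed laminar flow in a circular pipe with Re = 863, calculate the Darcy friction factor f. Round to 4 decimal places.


f = 64 / Re
f = 64 / 863
f = 0.0742


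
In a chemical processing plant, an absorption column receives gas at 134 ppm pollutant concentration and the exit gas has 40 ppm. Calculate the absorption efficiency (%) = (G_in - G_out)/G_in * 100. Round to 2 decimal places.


Efficiency = (G_in - G_out) / G_in * 100%
Efficiency = (134 - 40) / 134 * 100
Efficiency = 94 / 134 * 100
Efficiency = 70.15%


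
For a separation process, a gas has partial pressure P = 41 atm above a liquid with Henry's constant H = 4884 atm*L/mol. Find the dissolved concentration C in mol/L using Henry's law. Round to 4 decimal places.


C = P / H
C = 41 / 4884
C = 0.0084 mol/L


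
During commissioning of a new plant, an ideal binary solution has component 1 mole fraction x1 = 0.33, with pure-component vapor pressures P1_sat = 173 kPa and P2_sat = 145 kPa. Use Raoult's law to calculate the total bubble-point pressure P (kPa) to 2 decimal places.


P = x1*P1_sat + x2*P2_sat
x2 = 1 - x1 = 1 - 0.33 = 0.67
P = 0.33*173 + 0.67*145
P = 57.09 + 97.15
P = 154.24 kPa


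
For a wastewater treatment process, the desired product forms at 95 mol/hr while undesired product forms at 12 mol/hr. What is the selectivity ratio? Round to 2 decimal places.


S = desired product rate / undesired product rate
S = 95 / 12
S = 7.92


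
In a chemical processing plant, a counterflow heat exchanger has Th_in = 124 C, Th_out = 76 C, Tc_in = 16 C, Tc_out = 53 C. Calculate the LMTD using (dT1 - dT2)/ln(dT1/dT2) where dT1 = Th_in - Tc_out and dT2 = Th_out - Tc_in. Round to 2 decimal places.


dT1 = Th_in - Tc_out = 124 - 53 = 71
dT2 = Th_out - Tc_in = 76 - 16 = 60
LMTD = (dT1 - dT2) / ln(dT1/dT2)
LMTD = (71 - 60) / ln(71/60)
LMTD = 65.35 K


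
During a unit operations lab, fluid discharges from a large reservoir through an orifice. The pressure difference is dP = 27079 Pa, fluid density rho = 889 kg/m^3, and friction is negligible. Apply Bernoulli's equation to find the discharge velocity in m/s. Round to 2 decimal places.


v = sqrt(2*dP/rho)
v = sqrt(2*27079/889)
v = sqrt(60.920135)
v = 7.81 m/s


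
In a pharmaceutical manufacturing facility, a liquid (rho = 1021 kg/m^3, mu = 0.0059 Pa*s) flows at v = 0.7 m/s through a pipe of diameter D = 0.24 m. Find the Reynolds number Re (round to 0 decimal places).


Re = rho * v * D / mu
Re = 1021 * 0.7 * 0.24 / 0.0059
Re = 171.528 / 0.0059
Re = 29073


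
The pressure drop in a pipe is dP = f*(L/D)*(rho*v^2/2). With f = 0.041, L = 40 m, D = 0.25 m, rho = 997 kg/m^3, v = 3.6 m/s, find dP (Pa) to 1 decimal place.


dP = f * (L/D) * (rho*v^2/2)
dP = 0.041 * (40/0.25) * (997*3.6^2/2)
L/D = 160.0
rho*v^2/2 = 997*12.96/2 = 6460.56
dP = 0.041 * 160.0 * 6460.56
dP = 42381.3 Pa


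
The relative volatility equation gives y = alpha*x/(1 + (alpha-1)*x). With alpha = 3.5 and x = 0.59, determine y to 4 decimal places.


y = alpha*x / (1 + (alpha-1)*x)
y = 3.5*0.59 / (1 + (3.5-1)*0.59)
y = 2.065 / (1 + 1.475)
y = 2.065 / 2.475
y = 0.8343


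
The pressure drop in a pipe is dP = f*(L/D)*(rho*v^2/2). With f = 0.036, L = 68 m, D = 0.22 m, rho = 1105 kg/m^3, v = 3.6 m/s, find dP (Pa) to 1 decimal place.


dP = f * (L/D) * (rho*v^2/2)
dP = 0.036 * (68/0.22) * (1105*3.6^2/2)
L/D = 309.09090909
rho*v^2/2 = 1105*12.96/2 = 7160.4
dP = 0.036 * 309.09090909 * 7160.4
dP = 79675.7 Pa


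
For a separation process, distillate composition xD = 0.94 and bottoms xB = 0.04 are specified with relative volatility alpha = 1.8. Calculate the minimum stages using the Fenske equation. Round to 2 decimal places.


N_min = ln((xD*(1-xB))/(xB*(1-xD))) / ln(alpha)
Numerator inside ln: 0.9024 / 0.0024 = 376.0
ln(376.0) = 5.929589
ln(alpha) = ln(1.8) = 0.587787
N_min = 5.929589 / 0.587787 = 10.09


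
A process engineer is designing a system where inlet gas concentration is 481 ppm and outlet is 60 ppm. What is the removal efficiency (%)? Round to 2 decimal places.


Efficiency = (G_in - G_out) / G_in * 100%
Efficiency = (481 - 60) / 481 * 100
Efficiency = 421 / 481 * 100
Efficiency = 87.53%


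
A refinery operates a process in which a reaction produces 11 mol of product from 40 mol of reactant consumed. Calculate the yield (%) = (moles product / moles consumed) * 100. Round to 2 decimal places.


Yield = (moles product / moles consumed) * 100%
Yield = (11 / 40) * 100
Yield = 0.275 * 100
Yield = 27.50%


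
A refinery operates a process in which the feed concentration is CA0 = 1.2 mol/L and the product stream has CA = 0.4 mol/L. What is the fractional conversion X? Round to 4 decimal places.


X = (CA0 - CA) / CA0
X = (1.2 - 0.4) / 1.2
X = 0.8 / 1.2
X = 0.6667


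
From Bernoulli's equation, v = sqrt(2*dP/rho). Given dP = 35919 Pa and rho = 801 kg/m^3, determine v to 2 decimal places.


v = sqrt(2*dP/rho)
v = sqrt(2*35919/801)
v = sqrt(89.685393)
v = 9.47 m/s


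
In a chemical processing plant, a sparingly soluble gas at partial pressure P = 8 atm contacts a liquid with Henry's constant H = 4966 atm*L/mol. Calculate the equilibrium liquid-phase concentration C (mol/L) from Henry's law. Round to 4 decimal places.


C = P / H
C = 8 / 4966
C = 0.0016 mol/L


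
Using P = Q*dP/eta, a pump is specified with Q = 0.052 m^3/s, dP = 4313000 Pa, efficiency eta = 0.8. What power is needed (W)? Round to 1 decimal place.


P = Q * dP / eta
P = 0.052 * 4313000 / 0.8
P = 224276.0 / 0.8
P = 280345.0 W


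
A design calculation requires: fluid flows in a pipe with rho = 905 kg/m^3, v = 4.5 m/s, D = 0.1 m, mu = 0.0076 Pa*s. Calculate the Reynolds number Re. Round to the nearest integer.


Re = rho * v * D / mu
Re = 905 * 4.5 * 0.1 / 0.0076
Re = 407.25 / 0.0076
Re = 53586


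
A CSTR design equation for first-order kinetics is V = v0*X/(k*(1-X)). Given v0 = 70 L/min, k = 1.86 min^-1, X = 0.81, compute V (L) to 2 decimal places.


V = v0 * X / (k * (1 - X))
V = 70 * 0.81 / (1.86 * (1 - 0.81))
V = 56.7 / (1.86 * 0.19)
V = 56.7 / 0.3534
V = 160.44 L


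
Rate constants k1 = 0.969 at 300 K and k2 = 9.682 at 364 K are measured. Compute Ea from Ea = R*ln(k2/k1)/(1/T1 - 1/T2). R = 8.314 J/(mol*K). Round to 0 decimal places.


Ea = R * ln(k2/k1) / (1/T1 - 1/T2)
ln(k2/k1) = ln(9.682/0.969) = 2.3017592
1/T1 - 1/T2 = 1/300 - 1/364 = 0.000586080586
Ea = 8.314 * 2.3017592 / 0.000586080586
Ea = 32652 J/mol


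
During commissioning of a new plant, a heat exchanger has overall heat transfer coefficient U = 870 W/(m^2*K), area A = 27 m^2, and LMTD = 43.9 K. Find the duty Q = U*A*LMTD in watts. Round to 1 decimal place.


Q = U * A * LMTD
Q = 870 * 27 * 43.9
Q = 1031211.0 W


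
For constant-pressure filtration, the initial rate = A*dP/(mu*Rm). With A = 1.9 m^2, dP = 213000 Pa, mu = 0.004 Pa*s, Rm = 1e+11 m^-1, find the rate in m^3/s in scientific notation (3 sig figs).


rate = A * dP / (mu * Rm)
rate = 1.9 * 213000 / (0.004 * 1e+11)
rate = 404700.0 / 4.000e+08
rate = 1.01e-03 m^3/s


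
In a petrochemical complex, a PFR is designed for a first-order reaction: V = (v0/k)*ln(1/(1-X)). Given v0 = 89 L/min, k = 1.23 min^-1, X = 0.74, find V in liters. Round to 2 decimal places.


V = (v0/k) * ln(1/(1-X))
V = (89/1.23) * ln(1/(1-0.74))
V = 72.357724 * ln(3.846154)
V = 72.357724 * 1.347074
V = 97.47 L


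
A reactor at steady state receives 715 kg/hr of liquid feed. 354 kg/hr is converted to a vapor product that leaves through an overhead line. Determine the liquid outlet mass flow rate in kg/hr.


Steady-state mass balance on the main outlet: F_out = F_in - F_removed
F_out = 715 - 354
F_out = 361 kg/hr


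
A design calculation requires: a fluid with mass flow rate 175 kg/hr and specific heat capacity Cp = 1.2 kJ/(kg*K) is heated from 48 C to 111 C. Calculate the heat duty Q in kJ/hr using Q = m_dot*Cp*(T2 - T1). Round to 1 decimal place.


Q = m_dot * Cp * (T2 - T1)
Q = 175 * 1.2 * (111 - 48)
Q = 175 * 1.2 * 63
Q = 13230.0 kJ/hr


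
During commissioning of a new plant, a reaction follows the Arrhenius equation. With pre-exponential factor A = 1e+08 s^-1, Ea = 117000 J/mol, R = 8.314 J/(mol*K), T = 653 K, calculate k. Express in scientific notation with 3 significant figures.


k = A * exp(-Ea/(R*T))
k = 1e+08 * exp(-117000 / (8.314 * 653))
k = 1e+08 * exp(-21.550763)
k = 4.37e-02


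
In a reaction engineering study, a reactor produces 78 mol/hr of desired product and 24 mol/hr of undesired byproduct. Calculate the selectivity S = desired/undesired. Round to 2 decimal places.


S = desired product rate / undesired product rate
S = 78 / 24
S = 3.25


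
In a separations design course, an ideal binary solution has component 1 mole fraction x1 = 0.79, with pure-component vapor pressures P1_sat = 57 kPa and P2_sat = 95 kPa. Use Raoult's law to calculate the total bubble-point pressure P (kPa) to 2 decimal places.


P = x1*P1_sat + x2*P2_sat
x2 = 1 - x1 = 1 - 0.79 = 0.21
P = 0.79*57 + 0.21*95
P = 45.03 + 19.95
P = 64.98 kPa


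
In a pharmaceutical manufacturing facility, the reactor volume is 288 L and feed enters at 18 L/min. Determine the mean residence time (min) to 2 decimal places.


tau = V / v0
tau = 288 / 18
tau = 16.00 min


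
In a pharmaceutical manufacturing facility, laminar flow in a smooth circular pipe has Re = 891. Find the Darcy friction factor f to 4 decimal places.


f = 64 / Re
f = 64 / 891
f = 0.0718


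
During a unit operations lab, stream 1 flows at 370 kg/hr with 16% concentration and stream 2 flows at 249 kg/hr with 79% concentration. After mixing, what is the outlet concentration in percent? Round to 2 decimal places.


Mass balance on solute: F1*x1 + F2*x2 = F3*x3
F3 = F1 + F2 = 370 + 249 = 619 kg/hr
x3 = (F1*x1 + F2*x2)/F3
x3 = (370*0.16 + 249*0.79) / 619
x3 = 41.34%


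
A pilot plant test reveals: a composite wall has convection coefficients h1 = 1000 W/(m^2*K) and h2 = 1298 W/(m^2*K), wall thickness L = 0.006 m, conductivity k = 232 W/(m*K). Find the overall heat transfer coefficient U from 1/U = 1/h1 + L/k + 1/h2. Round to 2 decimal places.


1/U = 1/h1 + L/k + 1/h2
1/U = 1/1000 + 0.006/232 + 1/1298
1/U = 0.001 + 2.58621e-05 + 0.000770416
1/U = 0.0017962781
U = 556.71 W/(m^2*K)


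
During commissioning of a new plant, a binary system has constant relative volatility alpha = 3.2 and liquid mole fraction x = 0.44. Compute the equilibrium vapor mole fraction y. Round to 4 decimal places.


y = alpha*x / (1 + (alpha-1)*x)
y = 3.2*0.44 / (1 + (3.2-1)*0.44)
y = 1.408 / (1 + 0.968)
y = 1.408 / 1.968
y = 0.7154


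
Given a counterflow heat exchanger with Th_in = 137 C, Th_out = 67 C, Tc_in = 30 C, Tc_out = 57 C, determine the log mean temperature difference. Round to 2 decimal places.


dT1 = Th_in - Tc_out = 137 - 57 = 80
dT2 = Th_out - Tc_in = 67 - 30 = 37
LMTD = (dT1 - dT2) / ln(dT1/dT2)
LMTD = (80 - 37) / ln(80/37)
LMTD = 55.76 K


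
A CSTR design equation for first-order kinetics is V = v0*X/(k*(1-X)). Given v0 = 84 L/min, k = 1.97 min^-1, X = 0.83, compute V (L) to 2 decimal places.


V = v0 * X / (k * (1 - X))
V = 84 * 0.83 / (1.97 * (1 - 0.83))
V = 69.72 / (1.97 * 0.17)
V = 69.72 / 0.3349
V = 208.18 L


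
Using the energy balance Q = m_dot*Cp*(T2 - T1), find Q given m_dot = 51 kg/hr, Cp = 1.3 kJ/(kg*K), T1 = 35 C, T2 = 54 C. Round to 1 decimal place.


Q = m_dot * Cp * (T2 - T1)
Q = 51 * 1.3 * (54 - 35)
Q = 51 * 1.3 * 19
Q = 1259.7 kJ/hr


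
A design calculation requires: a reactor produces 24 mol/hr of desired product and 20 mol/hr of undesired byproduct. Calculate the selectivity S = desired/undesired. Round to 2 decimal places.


S = desired product rate / undesired product rate
S = 24 / 20
S = 1.20


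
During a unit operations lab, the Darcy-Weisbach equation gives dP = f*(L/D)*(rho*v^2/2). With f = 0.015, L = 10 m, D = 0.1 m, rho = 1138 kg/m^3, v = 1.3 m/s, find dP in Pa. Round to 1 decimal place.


dP = f * (L/D) * (rho*v^2/2)
dP = 0.015 * (10/0.1) * (1138*1.3^2/2)
L/D = 100.0
rho*v^2/2 = 1138*1.69/2 = 961.61
dP = 0.015 * 100.0 * 961.61
dP = 1442.4 Pa


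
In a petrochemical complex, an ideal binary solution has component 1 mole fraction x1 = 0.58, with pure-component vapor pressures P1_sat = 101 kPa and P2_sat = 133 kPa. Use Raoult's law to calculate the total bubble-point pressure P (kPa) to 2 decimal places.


P = x1*P1_sat + x2*P2_sat
x2 = 1 - x1 = 1 - 0.58 = 0.42
P = 0.58*101 + 0.42*133
P = 58.58 + 55.86
P = 114.44 kPa


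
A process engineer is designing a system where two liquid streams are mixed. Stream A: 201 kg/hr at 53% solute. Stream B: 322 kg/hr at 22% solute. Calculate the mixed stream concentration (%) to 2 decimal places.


Mass balance on solute: F1*x1 + F2*x2 = F3*x3
F3 = F1 + F2 = 201 + 322 = 523 kg/hr
x3 = (F1*x1 + F2*x2)/F3
x3 = (201*0.53 + 322*0.22) / 523
x3 = 33.91%


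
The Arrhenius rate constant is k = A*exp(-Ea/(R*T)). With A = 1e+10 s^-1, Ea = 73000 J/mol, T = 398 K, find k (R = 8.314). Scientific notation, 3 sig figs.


k = A * exp(-Ea/(R*T))
k = 1e+10 * exp(-73000 / (8.314 * 398))
k = 1e+10 * exp(-22.061232)
k = 2.62e+00


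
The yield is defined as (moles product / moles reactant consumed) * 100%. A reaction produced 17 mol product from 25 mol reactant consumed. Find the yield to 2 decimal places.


Yield = (moles product / moles consumed) * 100%
Yield = (17 / 25) * 100
Yield = 0.68 * 100
Yield = 68.00%


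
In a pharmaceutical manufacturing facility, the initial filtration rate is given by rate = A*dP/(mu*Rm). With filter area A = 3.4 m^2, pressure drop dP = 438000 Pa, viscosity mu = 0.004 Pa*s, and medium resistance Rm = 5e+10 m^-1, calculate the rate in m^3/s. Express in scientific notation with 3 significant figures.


rate = A * dP / (mu * Rm)
rate = 3.4 * 438000 / (0.004 * 5e+10)
rate = 1489200.0 / 2.000e+08
rate = 7.45e-03 m^3/s


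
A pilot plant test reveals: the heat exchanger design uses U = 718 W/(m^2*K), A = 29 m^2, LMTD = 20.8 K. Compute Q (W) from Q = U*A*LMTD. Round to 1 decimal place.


Q = U * A * LMTD
Q = 718 * 29 * 20.8
Q = 433097.6 W


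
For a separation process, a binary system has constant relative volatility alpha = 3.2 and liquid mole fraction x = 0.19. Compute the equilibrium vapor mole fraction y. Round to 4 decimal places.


y = alpha*x / (1 + (alpha-1)*x)
y = 3.2*0.19 / (1 + (3.2-1)*0.19)
y = 0.608 / (1 + 0.418)
y = 0.608 / 1.418
y = 0.4288


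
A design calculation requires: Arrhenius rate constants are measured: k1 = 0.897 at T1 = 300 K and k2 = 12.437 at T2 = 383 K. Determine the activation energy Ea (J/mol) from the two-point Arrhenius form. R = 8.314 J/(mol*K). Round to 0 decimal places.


Ea = R * ln(k2/k1) / (1/T1 - 1/T2)
ln(k2/k1) = ln(12.437/0.897) = 2.6293753
1/T1 - 1/T2 = 1/300 - 1/383 = 0.000722367276
Ea = 8.314 * 2.6293753 / 0.000722367276
Ea = 30262 J/mol


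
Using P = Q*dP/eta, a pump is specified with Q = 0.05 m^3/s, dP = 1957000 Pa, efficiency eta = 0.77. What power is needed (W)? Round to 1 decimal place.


P = Q * dP / eta
P = 0.05 * 1957000 / 0.77
P = 97850.0 / 0.77
P = 127077.9 W


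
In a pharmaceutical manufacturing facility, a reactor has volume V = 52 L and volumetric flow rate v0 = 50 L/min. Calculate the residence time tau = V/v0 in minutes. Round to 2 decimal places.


tau = V / v0
tau = 52 / 50
tau = 1.04 min


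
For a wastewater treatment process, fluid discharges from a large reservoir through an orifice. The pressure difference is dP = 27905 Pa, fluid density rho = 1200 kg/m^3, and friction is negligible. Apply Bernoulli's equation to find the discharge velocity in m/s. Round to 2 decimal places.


v = sqrt(2*dP/rho)
v = sqrt(2*27905/1200)
v = sqrt(46.508333)
v = 6.82 m/s


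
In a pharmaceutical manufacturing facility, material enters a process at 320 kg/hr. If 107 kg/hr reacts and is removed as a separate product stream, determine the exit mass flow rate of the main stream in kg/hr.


Steady-state mass balance on the main outlet: F_out = F_in - F_removed
F_out = 320 - 107
F_out = 213 kg/hr


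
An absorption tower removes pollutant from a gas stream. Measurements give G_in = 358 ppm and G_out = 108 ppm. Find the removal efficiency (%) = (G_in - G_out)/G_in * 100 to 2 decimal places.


Efficiency = (G_in - G_out) / G_in * 100%
Efficiency = (358 - 108) / 358 * 100
Efficiency = 250 / 358 * 100
Efficiency = 69.83%


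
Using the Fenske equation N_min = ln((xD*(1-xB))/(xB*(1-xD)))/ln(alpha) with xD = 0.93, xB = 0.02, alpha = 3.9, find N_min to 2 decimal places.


N_min = ln((xD*(1-xB))/(xB*(1-xD))) / ln(alpha)
Numerator inside ln: 0.9114 / 0.0014 = 651.0
ln(651.0) = 6.47851
ln(alpha) = ln(3.9) = 1.360977
N_min = 6.47851 / 1.360977 = 4.76


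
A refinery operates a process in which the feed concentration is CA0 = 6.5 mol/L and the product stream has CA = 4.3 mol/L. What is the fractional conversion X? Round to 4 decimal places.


X = (CA0 - CA) / CA0
X = (6.5 - 4.3) / 6.5
X = 2.2 / 6.5
X = 0.3385


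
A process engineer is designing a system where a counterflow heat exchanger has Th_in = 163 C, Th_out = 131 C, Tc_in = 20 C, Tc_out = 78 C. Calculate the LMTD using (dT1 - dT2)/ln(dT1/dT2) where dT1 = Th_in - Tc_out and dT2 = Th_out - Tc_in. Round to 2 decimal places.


dT1 = Th_in - Tc_out = 163 - 78 = 85
dT2 = Th_out - Tc_in = 131 - 20 = 111
LMTD = (dT1 - dT2) / ln(dT1/dT2)
LMTD = (85 - 111) / ln(85/111)
LMTD = 97.42 K


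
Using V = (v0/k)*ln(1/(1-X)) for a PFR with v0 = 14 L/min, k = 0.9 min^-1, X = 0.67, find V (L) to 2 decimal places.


V = (v0/k) * ln(1/(1-X))
V = (14/0.9) * ln(1/(1-0.67))
V = 15.555556 * ln(3.030303)
V = 15.555556 * 1.108663
V = 17.25 L


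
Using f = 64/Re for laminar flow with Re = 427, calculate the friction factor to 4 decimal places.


f = 64 / Re
f = 64 / 427
f = 0.1499


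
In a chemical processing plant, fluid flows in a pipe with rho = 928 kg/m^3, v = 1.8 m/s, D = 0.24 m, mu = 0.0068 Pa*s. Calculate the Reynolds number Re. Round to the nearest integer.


Re = rho * v * D / mu
Re = 928 * 1.8 * 0.24 / 0.0068
Re = 400.896 / 0.0068
Re = 58955


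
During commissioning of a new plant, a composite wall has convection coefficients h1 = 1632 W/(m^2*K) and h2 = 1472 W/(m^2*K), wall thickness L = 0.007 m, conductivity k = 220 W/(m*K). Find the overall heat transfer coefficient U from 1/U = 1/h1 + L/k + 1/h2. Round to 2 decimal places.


1/U = 1/h1 + L/k + 1/h2
1/U = 1/1632 + 0.007/220 + 1/1472
1/U = 0.0006127451 + 3.18182e-05 + 0.0006793478
1/U = 0.0013239111
U = 755.34 W/(m^2*K)


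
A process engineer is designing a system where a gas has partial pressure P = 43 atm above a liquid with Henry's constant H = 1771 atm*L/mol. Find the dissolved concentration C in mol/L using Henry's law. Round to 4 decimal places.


C = P / H
C = 43 / 1771
C = 0.0243 mol/L


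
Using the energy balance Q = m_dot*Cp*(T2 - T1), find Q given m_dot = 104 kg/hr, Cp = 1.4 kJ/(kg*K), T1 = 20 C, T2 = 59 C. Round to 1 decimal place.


Q = m_dot * Cp * (T2 - T1)
Q = 104 * 1.4 * (59 - 20)
Q = 104 * 1.4 * 39
Q = 5678.4 kJ/hr


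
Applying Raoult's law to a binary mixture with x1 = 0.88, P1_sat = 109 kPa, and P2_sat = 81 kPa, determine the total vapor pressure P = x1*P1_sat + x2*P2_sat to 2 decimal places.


P = x1*P1_sat + x2*P2_sat
x2 = 1 - x1 = 1 - 0.88 = 0.12
P = 0.88*109 + 0.12*81
P = 95.92 + 9.72
P = 105.64 kPa


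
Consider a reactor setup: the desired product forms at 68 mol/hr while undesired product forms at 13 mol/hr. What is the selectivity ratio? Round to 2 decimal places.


S = desired product rate / undesired product rate
S = 68 / 13
S = 5.23


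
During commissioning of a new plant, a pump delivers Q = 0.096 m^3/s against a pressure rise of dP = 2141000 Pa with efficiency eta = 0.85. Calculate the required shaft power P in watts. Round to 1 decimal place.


P = Q * dP / eta
P = 0.096 * 2141000 / 0.85
P = 205536.0 / 0.85
P = 241807.1 W


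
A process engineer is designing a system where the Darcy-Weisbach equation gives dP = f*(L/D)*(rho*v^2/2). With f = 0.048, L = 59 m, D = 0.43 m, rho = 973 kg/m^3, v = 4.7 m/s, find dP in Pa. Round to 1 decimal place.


dP = f * (L/D) * (rho*v^2/2)
dP = 0.048 * (59/0.43) * (973*4.7^2/2)
L/D = 137.20930233
rho*v^2/2 = 973*22.09/2 = 10746.785
dP = 0.048 * 137.20930233 * 10746.785
dP = 70778.8 Pa


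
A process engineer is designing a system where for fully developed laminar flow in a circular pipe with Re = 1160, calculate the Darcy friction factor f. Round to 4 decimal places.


f = 64 / Re
f = 64 / 1160
f = 0.0552


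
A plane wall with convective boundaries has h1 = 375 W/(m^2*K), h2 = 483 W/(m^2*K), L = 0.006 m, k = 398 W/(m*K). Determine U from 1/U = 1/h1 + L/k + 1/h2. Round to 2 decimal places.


1/U = 1/h1 + L/k + 1/h2
1/U = 1/375 + 0.006/398 + 1/483
1/U = 0.0026666667 + 1.50754e-05 + 0.0020703934
1/U = 0.0047521355
U = 210.43 W/(m^2*K)


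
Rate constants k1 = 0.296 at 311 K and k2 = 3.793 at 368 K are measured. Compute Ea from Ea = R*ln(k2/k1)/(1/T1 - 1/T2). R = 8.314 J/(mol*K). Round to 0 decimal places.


Ea = R * ln(k2/k1) / (1/T1 - 1/T2)
ln(k2/k1) = ln(3.793/0.296) = 2.5505531
1/T1 - 1/T2 = 1/311 - 1/368 = 0.000498042779
Ea = 8.314 * 2.5505531 / 0.000498042779
Ea = 42577 J/mol


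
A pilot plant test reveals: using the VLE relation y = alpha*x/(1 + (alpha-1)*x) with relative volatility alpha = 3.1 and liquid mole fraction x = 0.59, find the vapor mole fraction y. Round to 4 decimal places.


y = alpha*x / (1 + (alpha-1)*x)
y = 3.1*0.59 / (1 + (3.1-1)*0.59)
y = 1.829 / (1 + 1.239)
y = 1.829 / 2.239
y = 0.8169


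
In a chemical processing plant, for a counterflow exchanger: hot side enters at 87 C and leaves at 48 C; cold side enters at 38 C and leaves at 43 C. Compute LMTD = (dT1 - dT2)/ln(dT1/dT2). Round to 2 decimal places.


dT1 = Th_in - Tc_out = 87 - 43 = 44
dT2 = Th_out - Tc_in = 48 - 38 = 10
LMTD = (dT1 - dT2) / ln(dT1/dT2)
LMTD = (44 - 10) / ln(44/10)
LMTD = 22.95 K


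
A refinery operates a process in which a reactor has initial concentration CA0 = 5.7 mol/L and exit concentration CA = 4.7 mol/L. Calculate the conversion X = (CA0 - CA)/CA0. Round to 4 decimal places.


X = (CA0 - CA) / CA0
X = (5.7 - 4.7) / 5.7
X = 1.0 / 5.7
X = 0.1754


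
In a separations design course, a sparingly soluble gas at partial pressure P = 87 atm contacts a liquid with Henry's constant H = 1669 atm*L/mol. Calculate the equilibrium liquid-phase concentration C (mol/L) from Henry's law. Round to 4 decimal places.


C = P / H
C = 87 / 1669
C = 0.0521 mol/L


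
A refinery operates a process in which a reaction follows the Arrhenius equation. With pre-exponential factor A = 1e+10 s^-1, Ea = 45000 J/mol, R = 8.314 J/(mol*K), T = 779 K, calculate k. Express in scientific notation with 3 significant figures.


k = A * exp(-Ea/(R*T))
k = 1e+10 * exp(-45000 / (8.314 * 779))
k = 1e+10 * exp(-6.948084)
k = 9.60e+06


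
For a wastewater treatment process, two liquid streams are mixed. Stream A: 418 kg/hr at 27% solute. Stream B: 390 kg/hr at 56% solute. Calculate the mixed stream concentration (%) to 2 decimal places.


Mass balance on solute: F1*x1 + F2*x2 = F3*x3
F3 = F1 + F2 = 418 + 390 = 808 kg/hr
x3 = (F1*x1 + F2*x2)/F3
x3 = (418*0.27 + 390*0.56) / 808
x3 = 41.00%


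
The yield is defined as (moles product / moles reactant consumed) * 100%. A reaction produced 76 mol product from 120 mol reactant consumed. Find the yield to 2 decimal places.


Yield = (moles product / moles consumed) * 100%
Yield = (76 / 120) * 100
Yield = 0.6333 * 100
Yield = 63.33%


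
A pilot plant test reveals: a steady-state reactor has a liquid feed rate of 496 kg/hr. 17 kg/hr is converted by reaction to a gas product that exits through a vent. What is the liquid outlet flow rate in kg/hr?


Steady-state mass balance on the main outlet: F_out = F_in - F_removed
F_out = 496 - 17
F_out = 479 kg/hr


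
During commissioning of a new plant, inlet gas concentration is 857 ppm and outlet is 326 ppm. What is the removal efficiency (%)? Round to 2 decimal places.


Efficiency = (G_in - G_out) / G_in * 100%
Efficiency = (857 - 326) / 857 * 100
Efficiency = 531 / 857 * 100
Efficiency = 61.96%


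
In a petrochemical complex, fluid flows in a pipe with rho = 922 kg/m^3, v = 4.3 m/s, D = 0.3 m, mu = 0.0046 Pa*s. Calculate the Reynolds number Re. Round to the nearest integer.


Re = rho * v * D / mu
Re = 922 * 4.3 * 0.3 / 0.0046
Re = 1189.38 / 0.0046
Re = 258561


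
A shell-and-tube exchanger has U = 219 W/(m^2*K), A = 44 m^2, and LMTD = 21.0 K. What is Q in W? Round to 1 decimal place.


Q = U * A * LMTD
Q = 219 * 44 * 21.0
Q = 202356.0 W


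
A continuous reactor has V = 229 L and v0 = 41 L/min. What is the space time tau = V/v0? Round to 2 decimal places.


tau = V / v0
tau = 229 / 41
tau = 5.59 min


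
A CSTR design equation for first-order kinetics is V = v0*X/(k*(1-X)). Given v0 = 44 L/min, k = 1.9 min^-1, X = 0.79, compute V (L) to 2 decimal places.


V = v0 * X / (k * (1 - X))
V = 44 * 0.79 / (1.9 * (1 - 0.79))
V = 34.76 / (1.9 * 0.21)
V = 34.76 / 0.399
V = 87.12 L


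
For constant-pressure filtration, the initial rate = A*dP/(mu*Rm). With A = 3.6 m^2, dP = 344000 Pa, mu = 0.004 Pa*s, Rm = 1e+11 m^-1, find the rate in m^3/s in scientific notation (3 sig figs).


rate = A * dP / (mu * Rm)
rate = 3.6 * 344000 / (0.004 * 1e+11)
rate = 1238400.0 / 4.000e+08
rate = 3.10e-03 m^3/s


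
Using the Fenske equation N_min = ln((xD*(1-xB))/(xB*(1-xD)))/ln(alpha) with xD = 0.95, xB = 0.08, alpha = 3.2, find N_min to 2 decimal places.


N_min = ln((xD*(1-xB))/(xB*(1-xD))) / ln(alpha)
Numerator inside ln: 0.874 / 0.004 = 218.5
ln(218.5) = 5.386786
ln(alpha) = ln(3.2) = 1.163151
N_min = 5.386786 / 1.163151 = 4.63


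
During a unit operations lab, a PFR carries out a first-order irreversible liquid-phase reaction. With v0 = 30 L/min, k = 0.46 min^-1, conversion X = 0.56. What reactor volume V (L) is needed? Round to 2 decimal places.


V = (v0/k) * ln(1/(1-X))
V = (30/0.46) * ln(1/(1-0.56))
V = 65.217391 * ln(2.272727)
V = 65.217391 * 0.82098
V = 53.54 L


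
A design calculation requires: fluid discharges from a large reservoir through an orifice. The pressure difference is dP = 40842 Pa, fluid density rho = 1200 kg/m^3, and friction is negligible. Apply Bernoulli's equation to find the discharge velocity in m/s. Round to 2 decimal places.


v = sqrt(2*dP/rho)
v = sqrt(2*40842/1200)
v = sqrt(68.07)
v = 8.25 m/s


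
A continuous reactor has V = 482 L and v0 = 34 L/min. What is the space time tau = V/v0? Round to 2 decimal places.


tau = V / v0
tau = 482 / 34
tau = 14.18 min


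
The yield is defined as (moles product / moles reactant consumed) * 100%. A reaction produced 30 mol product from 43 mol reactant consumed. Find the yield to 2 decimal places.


Yield = (moles product / moles consumed) * 100%
Yield = (30 / 43) * 100
Yield = 0.6977 * 100
Yield = 69.77%


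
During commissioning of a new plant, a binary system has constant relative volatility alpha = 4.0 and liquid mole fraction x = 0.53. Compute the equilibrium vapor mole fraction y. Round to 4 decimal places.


y = alpha*x / (1 + (alpha-1)*x)
y = 4.0*0.53 / (1 + (4.0-1)*0.53)
y = 2.12 / (1 + 1.59)
y = 2.12 / 2.59
y = 0.8185


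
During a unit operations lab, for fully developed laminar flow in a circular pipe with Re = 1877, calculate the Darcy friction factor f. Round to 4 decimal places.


f = 64 / Re
f = 64 / 1877
f = 0.0341


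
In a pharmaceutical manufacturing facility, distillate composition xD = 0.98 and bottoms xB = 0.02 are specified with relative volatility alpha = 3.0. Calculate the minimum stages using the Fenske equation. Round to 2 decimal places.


N_min = ln((xD*(1-xB))/(xB*(1-xD))) / ln(alpha)
Numerator inside ln: 0.9604 / 0.0004 = 2401.0
ln(2401.0) = 7.783641
ln(alpha) = ln(3.0) = 1.098612
N_min = 7.783641 / 1.098612 = 7.08
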